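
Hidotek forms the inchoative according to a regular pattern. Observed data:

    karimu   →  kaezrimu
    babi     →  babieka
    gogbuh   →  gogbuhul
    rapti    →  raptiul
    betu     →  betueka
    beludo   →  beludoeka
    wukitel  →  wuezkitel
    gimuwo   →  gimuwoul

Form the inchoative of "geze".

"geze" begins with g-. The stems beginning with g- (gogbuh → gogbuhul, gimuwo → gimuwoul) add -ul.
So geze → gezeul.

gezeul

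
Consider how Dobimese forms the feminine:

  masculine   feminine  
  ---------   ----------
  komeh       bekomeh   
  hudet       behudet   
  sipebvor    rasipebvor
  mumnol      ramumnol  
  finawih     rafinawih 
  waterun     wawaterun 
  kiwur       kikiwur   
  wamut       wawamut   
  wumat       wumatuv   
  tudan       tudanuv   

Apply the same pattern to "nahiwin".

ranahiwin

"nahiwin" has last vowel 'i'. The one such stem in the data (finawih → rafinawih) adds the prefix ra-, so the same rule applies.
The other patterns: stems whose last vowel is 'e' add the prefix be-; stems whose last vowel is 'u' repeat the first consonant+vowel as a prefix; stems whose last vowel is 'a' add -uv.
So nahiwin → ranahiwin.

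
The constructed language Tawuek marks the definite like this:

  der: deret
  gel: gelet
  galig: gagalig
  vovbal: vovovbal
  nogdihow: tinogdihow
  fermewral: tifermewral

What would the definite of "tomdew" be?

gel and vovbal both end in -l yet inflect differently (gelet, vovovbal), so the final letter is not what conditions the rule; the number of vowels is.
"tomdew" has 2 vowels. The stems with 2 vowels (galig → gagalig, vovbal → vovovbal) repeat the first consonant+vowel as a prefix.
The other patterns: stems with 1 vowel add -et; stems with 3 vowels add the prefix ti-.
So tomdew → totomdew.

totomdew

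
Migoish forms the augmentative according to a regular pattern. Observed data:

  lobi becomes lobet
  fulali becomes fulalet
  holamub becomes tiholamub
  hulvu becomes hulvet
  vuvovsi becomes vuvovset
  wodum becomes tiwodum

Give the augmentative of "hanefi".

"hanefi" ends in a vowel. The stems ending in a vowel (lobi → lobet, vuvovsi → vuvovset, hulvu → hulvet) drop the final letter and add -et.
The other pattern: stems ending in a consonant add the prefix ti-.
So hanefi → hanefet.

hanefet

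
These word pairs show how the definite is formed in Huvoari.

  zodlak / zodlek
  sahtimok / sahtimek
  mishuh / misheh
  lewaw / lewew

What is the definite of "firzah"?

Every pair shown (zodlak → zodlek, sahtimok → sahtimek, mishuh → misheh, …) follows the same rule: change the last vowel to 'e'.
So firzah → firzeh.

firzeh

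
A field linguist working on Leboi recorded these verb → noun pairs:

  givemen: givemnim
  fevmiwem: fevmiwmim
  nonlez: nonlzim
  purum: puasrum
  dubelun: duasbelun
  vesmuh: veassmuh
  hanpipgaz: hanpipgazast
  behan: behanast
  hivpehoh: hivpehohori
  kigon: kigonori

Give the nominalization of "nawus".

fevmiwem and purum both end in -m yet inflect differently (fevmiwmim, puasrum), so the final letter is not what conditions the rule; the last vowel is.
"nawus" has last vowel 'u'. The stems whose last vowel is 'u' (purum → puasrum, dubelun → duasbelun, vesmuh → veassmuh) insert -as- after the first vowel.
So nawus → naaswus.

naaswus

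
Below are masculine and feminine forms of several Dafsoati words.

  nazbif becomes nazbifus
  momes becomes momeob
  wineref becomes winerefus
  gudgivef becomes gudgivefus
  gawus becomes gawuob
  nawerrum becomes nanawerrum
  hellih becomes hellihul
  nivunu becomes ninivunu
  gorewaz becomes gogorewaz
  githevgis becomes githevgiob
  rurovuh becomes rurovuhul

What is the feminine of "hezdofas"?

gawus and rurovuh both have last vowel 'u' yet inflect differently (gawuob, rurovuhul), so the last vowel is not what conditions the rule; the final letter is.
"hezdofas" ends in -s. The stems ending in -s (githevgis → githevgiob, gawus → gawuob, momes → momeob) drop the final letter and add -ob.
So hezdofas → hezdofaob.

hezdofaob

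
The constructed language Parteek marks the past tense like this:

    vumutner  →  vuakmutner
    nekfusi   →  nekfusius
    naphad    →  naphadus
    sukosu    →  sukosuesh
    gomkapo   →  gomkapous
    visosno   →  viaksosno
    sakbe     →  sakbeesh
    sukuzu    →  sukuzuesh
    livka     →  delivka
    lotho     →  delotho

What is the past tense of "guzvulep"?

"guzvulep" begins with g-. The one such stem in the data (gomkapo → gomkapous) adds -us, so the same rule applies.
The other patterns: stems beginning with v- insert -ak- after the first vowel; stems beginning with s- add -esh; stems beginning with l- add the prefix de-.
So guzvulep → guzvulepus.

guzvulepus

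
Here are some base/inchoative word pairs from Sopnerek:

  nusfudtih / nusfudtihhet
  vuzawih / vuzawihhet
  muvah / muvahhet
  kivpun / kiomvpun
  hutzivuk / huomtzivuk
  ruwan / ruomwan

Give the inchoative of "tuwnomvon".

tuomwnomvon

muvah and ruwan both have last vowel 'a' yet inflect differently (muvahhet, ruomwan), so the last vowel is not what conditions the rule; the final letter is.
"tuwnomvon" ends in -n. The stems ending in -n (kivpun → kiomvpun, ruwan → ruomwan) insert -om- after the first vowel.
The other pattern: stems ending in -h double the final consonant and add -et.
So tuwnomvon → tuomwnomvon.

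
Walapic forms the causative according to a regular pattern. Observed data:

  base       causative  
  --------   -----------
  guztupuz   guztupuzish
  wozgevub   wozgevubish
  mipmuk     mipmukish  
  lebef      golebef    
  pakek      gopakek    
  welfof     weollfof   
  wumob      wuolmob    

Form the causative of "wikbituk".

mipmuk and pakek both end in -k yet inflect differently (mipmukish, gopakek), so the final letter is not what conditions the rule; the last vowel is.
"wikbituk" has last vowel 'u'. The stems whose last vowel is 'u' (guztupuz → guztupuzish, wozgevub → wozgevubish, mipmuk → mipmukish) add -ish.
So wikbituk → wikbitukish.

wikbitukish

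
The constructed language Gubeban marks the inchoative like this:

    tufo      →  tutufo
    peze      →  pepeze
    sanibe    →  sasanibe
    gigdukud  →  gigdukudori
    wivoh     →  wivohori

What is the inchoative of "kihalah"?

kihalahori

"kihalah" ends in a consonant. The stems ending in a consonant (gigdukud → gigdukudori, wivoh → wivohori) add -ori.
The other pattern: stems ending in a vowel repeat the first consonant+vowel as a prefix.
So kihalah → kihalahori.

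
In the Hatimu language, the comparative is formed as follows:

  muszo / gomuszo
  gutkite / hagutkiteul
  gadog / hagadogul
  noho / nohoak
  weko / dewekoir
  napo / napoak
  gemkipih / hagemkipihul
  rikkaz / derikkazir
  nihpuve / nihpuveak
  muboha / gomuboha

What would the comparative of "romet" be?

derometir

nihpuve and gutkite both end in -e yet inflect differently (nihpuveak, hagutkiteul), so the final letter is not what conditions the rule; the first letter is.
"romet" begins with r-. The one such stem in the data (rikkaz → derikkazir) adds de- … -ir around the stem, so the same rule applies.
The other patterns: stems beginning with n- add -ak; stems beginning with g- add ha- … -ul around the stem; stems beginning with m- add the prefix go-.
So romet → derometir.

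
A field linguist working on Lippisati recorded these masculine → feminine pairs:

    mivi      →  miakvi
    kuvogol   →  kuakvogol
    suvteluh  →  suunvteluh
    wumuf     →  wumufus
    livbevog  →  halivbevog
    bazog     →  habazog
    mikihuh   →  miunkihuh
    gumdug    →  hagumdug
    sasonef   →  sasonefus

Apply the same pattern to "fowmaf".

gumdug and suvteluh both have last vowel 'u' yet inflect differently (hagumdug, suunvteluh), so the last vowel is not what conditions the rule; the final letter is.
"fowmaf" ends in -f. The stems ending in -f (wumuf → wumufus, sasonef → sasonefus) add -us.
So fowmaf → fowmafus.

fowmafus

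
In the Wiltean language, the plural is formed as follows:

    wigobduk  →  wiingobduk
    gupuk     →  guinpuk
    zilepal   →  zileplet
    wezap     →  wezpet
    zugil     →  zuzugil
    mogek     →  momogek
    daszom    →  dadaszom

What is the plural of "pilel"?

"pilel" has last vowel 'e'. The one such stem in the data (mogek → momogek) repeats the first consonant+vowel as a prefix (as do zugil, daszom), so the same rule applies.
So pilel → pipilel.

pipilel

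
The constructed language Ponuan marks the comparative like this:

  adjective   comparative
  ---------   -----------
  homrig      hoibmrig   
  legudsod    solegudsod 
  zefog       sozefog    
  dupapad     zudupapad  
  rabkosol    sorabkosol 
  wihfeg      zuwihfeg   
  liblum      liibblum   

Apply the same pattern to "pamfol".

sopamfol

zefog and wihfeg both end in -g yet inflect differently (sozefog, zuwihfeg), so the final letter is not what conditions the rule; the last vowel is.
"pamfol" has last vowel 'o'. The stems whose last vowel is 'o' (zefog → sozefog, rabkosol → sorabkosol, legudsod → solegudsod) add the prefix so-.
The other patterns: stems whose last vowel is 'a' or 'e' add the prefix zu-; stems whose last vowel is 'i' or 'u' insert -ib- after the first vowel.
So pamfol → sopamfol.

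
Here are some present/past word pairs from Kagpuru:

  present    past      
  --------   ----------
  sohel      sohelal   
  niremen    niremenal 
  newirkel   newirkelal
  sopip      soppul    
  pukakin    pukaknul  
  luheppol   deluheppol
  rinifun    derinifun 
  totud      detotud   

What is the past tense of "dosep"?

niremen and pukakin both end in -n yet inflect differently (niremenal, pukaknul), so the final letter is not what conditions the rule; the last vowel is.
"dosep" has last vowel 'e'. The stems whose last vowel is 'e' (sohel → sohelal, niremen → niremenal, newirkel → newirkelal) add -al.
So dosep → dosepal.

dosepal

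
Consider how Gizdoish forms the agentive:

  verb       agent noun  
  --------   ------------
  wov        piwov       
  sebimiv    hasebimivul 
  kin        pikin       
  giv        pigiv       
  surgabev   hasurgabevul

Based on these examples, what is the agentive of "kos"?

"kos" has 1 vowel. The stems with 1 vowel (wov → piwov, giv → pigiv, kin → pikin) add the prefix pi-.
So kos → pikos.

pikos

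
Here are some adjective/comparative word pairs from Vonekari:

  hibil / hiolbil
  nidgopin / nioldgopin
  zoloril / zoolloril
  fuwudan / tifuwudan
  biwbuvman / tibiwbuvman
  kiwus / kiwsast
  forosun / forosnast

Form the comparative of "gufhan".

nidgopin and fuwudan both end in -n yet inflect differently (nioldgopin, tifuwudan), so the final letter is not what conditions the rule; the last vowel is.
"gufhan" has last vowel 'a'. The stems whose last vowel is 'a' (fuwudan → tifuwudan, biwbuvman → tibiwbuvman) add the prefix ti-.
The other patterns: stems whose last vowel is 'i' insert -ol- after the first vowel; stems whose last vowel is 'u' delete the last vowel and add -ast.
So gufhan → tigufhan.

tigufhan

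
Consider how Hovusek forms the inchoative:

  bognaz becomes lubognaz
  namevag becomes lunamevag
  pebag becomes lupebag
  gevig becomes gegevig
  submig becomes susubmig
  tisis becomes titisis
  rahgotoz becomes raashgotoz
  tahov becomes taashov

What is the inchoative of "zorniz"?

"zorniz" has last vowel 'i'. The stems whose last vowel is 'i' (gevig → gegevig, submig → susubmig, tisis → titisis) repeat the first consonant+vowel as a prefix.
The other patterns: stems whose last vowel is 'a' add the prefix lu-; stems whose last vowel is 'o' insert -as- after the first vowel.
So zorniz → zozorniz.

zozorniz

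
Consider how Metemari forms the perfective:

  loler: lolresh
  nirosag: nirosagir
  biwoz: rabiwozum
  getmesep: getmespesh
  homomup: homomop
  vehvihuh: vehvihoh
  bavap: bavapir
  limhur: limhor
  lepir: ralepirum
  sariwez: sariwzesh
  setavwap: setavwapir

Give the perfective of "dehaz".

loler and limhur both end in -r yet inflect differently (lolresh, limhor), so the final letter is not what conditions the rule; the last vowel is.
"dehaz" has last vowel 'a'. The stems whose last vowel is 'a' (bavap → bavapir, setavwap → setavwapir, nirosag → nirosagir) add -ir.
The other patterns: stems whose last vowel is 'e' delete the last vowel and add -esh; stems whose last vowel is 'u' change the last vowel to 'o'; stems whose last vowel is 'i' or 'o' add ra- … -um around the stem.
So dehaz → dehazir.

dehazir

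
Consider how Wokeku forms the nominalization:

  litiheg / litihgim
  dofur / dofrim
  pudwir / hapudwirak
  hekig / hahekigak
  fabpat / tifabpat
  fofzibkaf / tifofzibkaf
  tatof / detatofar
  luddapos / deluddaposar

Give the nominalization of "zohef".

"zohef" has last vowel 'e'. The one such stem in the data (litiheg → litihgim) deletes the last vowel and adds -im (as does dofur), so the same rule applies.
The other patterns: stems whose last vowel is 'i' add ha- … -ak around the stem; stems whose last vowel is 'a' add the prefix ti-; stems whose last vowel is 'o' add de- … -ar around the stem.
So zohef → zohfim.

zohfim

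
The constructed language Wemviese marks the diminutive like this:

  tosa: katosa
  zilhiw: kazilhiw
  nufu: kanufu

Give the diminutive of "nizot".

kanizot

Every pair shown (tosa → katosa, zilhiw → kazilhiw, nufu → kanufu) follows the same rule: add the prefix ka-.
So nizot → kanizot.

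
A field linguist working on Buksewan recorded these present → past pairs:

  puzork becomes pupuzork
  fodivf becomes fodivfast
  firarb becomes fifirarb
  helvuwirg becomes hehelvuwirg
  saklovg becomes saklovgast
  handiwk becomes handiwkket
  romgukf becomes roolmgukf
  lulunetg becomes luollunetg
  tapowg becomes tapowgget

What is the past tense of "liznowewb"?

puzork and handiwk both end in -k yet inflect differently (pupuzork, handiwkket), so the final letter is not what conditions the rule; the second-to-last letter is.
"liznowewb" has second-to-last letter 'w'. The stems whose second-to-last letter is 'w' (handiwk → handiwkket, tapowg → tapowgget) double the final consonant and add -et.
So liznowewb → liznowewbbet.

liznowewbbet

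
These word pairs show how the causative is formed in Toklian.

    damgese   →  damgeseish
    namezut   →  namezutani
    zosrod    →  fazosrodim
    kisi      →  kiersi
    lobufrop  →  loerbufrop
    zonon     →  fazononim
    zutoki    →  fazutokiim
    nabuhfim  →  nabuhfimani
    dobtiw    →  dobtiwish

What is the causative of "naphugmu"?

naphugmuani

zutoki and kisi both end in -i yet inflect differently (fazutokiim, kiersi), so the final letter is not what conditions the rule; the first letter is.
"naphugmu" begins with n-. The stems beginning with n- (nabuhfim → nabuhfimani, namezut → namezutani) add -ani.
The other patterns: stems beginning with z- add fa- … -im around the stem; stems beginning with k- or l- insert -er- after the first vowel; stems beginning with d- add -ish.
So naphugmu → naphugmuani.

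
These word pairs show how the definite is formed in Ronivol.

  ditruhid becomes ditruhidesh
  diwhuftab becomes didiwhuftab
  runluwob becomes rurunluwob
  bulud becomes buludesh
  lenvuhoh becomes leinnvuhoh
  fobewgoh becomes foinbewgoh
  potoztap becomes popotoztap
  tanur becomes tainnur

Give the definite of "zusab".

zuzusab

bulud and tanur both have last vowel 'u' yet inflect differently (buludesh, tainnur), so the last vowel is not what conditions the rule; the final letter is.
"zusab" ends in -b. The stems ending in -b (runluwob → rurunluwob, diwhuftab → didiwhuftab) repeat the first consonant+vowel as a prefix.
So zusab → zuzusab.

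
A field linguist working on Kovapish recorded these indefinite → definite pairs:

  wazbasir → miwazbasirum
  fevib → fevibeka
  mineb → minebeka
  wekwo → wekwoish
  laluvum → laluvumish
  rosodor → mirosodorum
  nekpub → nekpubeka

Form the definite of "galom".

galomish

"galom" ends in -m. The one such stem in the data (laluvum → laluvumish) adds -ish, so the same rule applies.
The other patterns: stems ending in -r add mi- … -um around the stem; stems ending in -b add -eka.
So galom → galomish.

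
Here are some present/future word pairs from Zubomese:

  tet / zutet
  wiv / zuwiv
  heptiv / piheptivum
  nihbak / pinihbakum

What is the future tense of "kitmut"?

pikitmutum

wiv and heptiv both end in -v yet inflect differently (zuwiv, piheptivum), so the final letter is not what conditions the rule; the number of vowels is.
"kitmut" has 2 vowels. The stems with 2 vowels (heptiv → piheptivum, nihbak → pinihbakum) add pi- … -um around the stem.
The other pattern: stems with 1 vowel add the prefix zu-.
So kitmut → pikitmutum.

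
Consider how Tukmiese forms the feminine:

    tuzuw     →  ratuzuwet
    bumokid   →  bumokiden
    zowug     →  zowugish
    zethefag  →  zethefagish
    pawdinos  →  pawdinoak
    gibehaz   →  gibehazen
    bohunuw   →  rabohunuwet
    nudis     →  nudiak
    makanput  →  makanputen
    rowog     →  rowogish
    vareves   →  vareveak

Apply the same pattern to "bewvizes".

zowug and tuzuw both have last vowel 'u' yet inflect differently (zowugish, ratuzuwet), so the last vowel is not what conditions the rule; the final letter is.
"bewvizes" ends in -s. The stems ending in -s (nudis → nudiak, vareves → vareveak, pawdinos → pawdinoak) drop the final letter and add -ak.
So bewvizes → bewvizeak.

bewvizeak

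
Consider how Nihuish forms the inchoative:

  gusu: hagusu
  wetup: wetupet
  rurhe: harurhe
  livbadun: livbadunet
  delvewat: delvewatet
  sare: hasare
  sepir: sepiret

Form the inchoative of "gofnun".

"gofnun" ends in a consonant. The stems ending in a consonant (wetup → wetupet, sepir → sepiret, livbadun → livbadunet) add -et.
The other pattern: stems ending in a vowel add the prefix ha-.
So gofnun → gofnunet.

gofnunet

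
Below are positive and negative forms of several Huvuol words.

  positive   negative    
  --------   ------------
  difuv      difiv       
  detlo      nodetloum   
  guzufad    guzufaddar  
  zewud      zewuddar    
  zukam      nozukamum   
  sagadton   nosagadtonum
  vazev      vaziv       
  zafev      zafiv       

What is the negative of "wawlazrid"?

difuv and zewud both have last vowel 'u' yet inflect differently (difiv, zewuddar), so the last vowel is not what conditions the rule; the final letter is.
"wawlazrid" ends in -d. The stems ending in -d (guzufad → guzufaddar, zewud → zewuddar) double the final consonant and add -ar.
The other patterns: stems ending in -v change the last vowel to 'i'; stems ending in -m, -n or -o add no- … -um around the stem.
So wawlazrid → wawlazriddar.

wawlazriddar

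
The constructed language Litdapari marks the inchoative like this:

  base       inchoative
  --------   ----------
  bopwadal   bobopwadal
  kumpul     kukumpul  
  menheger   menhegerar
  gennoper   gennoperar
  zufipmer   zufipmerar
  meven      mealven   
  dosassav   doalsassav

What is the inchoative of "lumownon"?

lualmownon

menheger and meven both have last vowel 'e' yet inflect differently (menhegerar, mealven), so the last vowel is not what conditions the rule; the final letter is.
"lumownon" ends in -n. The one such stem in the data (meven → mealven) inserts -al- after the first vowel (as does dosassav), so the same rule applies.
The other patterns: stems ending in -l repeat the first consonant+vowel as a prefix; stems ending in -r add -ar.
So lumownon → lualmownon.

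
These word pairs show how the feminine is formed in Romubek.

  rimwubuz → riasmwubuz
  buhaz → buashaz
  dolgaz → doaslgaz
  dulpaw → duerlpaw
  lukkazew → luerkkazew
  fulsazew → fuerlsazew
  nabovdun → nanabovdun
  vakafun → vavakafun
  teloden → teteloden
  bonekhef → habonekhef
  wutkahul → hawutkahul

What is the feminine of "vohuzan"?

"vohuzan" ends in -n. The stems ending in -n (nabovdun → nanabovdun, vakafun → vavakafun, teloden → teteloden) repeat the first consonant+vowel as a prefix.
So vohuzan → vovohuzan.

vovohuzan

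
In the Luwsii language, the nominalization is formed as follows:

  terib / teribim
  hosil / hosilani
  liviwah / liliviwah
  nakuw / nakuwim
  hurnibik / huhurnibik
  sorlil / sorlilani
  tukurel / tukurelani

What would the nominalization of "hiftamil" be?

hiftamilani

hurnibik and hosil both have last vowel 'i' yet inflect differently (huhurnibik, hosilani), so the last vowel is not what conditions the rule; the final letter is.
"hiftamil" ends in -l. The stems ending in -l (hosil → hosilani, tukurel → tukurelani, sorlil → sorlilani) add -ani.
The other patterns: stems ending in -h or -k repeat the first consonant+vowel as a prefix; stems ending in -b or -w add -im.
So hiftamil → hiftamilani.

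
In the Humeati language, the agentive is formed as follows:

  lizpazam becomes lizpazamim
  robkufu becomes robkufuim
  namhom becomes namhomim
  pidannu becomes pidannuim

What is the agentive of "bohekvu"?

bohekvuim

Every pair shown (lizpazam → lizpazamim, robkufu → robkufuim, namhom → namhomim, …) follows the same rule: add -im.
So bohekvu → bohekvuim.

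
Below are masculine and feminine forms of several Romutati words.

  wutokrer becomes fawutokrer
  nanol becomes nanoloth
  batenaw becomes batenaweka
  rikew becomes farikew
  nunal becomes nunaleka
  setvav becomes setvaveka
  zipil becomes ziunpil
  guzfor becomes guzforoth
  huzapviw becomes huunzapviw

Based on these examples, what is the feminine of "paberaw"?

"paberaw" has last vowel 'a'. The stems whose last vowel is 'a' (setvav → setvaveka, batenaw → batenaweka, nunal → nunaleka) add -eka.
So paberaw → paberaweka.

paberaweka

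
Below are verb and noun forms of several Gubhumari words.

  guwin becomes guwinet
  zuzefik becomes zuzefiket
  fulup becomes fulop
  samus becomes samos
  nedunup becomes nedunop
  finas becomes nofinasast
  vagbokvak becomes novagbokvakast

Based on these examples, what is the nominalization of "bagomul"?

bagomol

"bagomul" has last vowel 'u'. The stems whose last vowel is 'u' (fulup → fulop, samus → samos, nedunup → nedunop) change the last vowel to 'o'.
So bagomul → bagomol.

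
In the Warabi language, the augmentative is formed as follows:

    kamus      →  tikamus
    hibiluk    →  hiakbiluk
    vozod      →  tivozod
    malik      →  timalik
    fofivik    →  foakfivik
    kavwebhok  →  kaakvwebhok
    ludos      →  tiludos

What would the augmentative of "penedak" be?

peaknedak

malik and hibiluk both end in -k yet inflect differently (timalik, hiakbiluk), so the final letter is not what conditions the rule; the number of vowels is.
"penedak" has 3 vowels. The stems with 3 vowels (hibiluk → hiakbiluk, fofivik → foakfivik, kavwebhok → kaakvwebhok) insert -ak- after the first vowel.
So penedak → peaknedak.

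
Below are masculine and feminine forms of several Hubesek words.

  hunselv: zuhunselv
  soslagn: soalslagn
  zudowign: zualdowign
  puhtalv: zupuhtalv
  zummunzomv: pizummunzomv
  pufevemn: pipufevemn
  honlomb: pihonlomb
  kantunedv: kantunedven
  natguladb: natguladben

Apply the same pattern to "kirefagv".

kialrefagv

honlomb and natguladb both end in -b yet inflect differently (pihonlomb, natguladben), so the final letter is not what conditions the rule; the second-to-last letter is.
"kirefagv" has second-to-last letter 'g'. The stems whose second-to-last letter is 'g' (soslagn → soalslagn, zudowign → zualdowign) insert -al- after the first vowel.
The other patterns: stems whose second-to-last letter is 'm' add the prefix pi-; stems whose second-to-last letter is 'd' add -en; stems whose second-to-last letter is 'l' add the prefix zu-.
So kirefagv → kialrefagv.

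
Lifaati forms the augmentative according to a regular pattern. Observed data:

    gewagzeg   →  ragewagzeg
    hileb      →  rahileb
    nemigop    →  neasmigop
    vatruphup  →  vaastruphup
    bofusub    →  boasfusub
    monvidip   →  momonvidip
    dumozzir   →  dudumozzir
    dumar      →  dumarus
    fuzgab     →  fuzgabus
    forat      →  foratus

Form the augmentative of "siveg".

"siveg" has last vowel 'e'. The stems whose last vowel is 'e' (gewagzeg → ragewagzeg, hileb → rahileb) add the prefix ra-.
So siveg → rasiveg.

rasiveg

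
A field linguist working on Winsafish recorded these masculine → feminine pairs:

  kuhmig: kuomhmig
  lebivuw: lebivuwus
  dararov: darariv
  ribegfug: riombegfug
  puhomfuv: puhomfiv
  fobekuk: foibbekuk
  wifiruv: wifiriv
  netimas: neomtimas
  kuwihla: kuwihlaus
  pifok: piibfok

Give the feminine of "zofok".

ribegfug and fobekuk both have last vowel 'u' yet inflect differently (riombegfug, foibbekuk), so the last vowel is not what conditions the rule; the final letter is.
"zofok" ends in -k. The stems ending in -k (pifok → piibfok, fobekuk → foibbekuk) insert -ib- after the first vowel.
So zofok → zoibfok.

zoibfok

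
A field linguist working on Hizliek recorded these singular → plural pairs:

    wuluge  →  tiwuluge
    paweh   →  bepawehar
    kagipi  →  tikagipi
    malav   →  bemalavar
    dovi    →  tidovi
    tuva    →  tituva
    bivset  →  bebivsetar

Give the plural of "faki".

tifaki

wuluge and bivset both have last vowel 'e' yet inflect differently (tiwuluge, bebivsetar), so the last vowel is not what conditions the rule; whether the stem ends in a vowel or a consonant is.
"faki" ends in a vowel. The stems ending in a vowel (kagipi → tikagipi, tuva → tituva, wuluge → tiwuluge) add the prefix ti-.
The other pattern: stems ending in a consonant add be- … -ar around the stem.
So faki → tifaki.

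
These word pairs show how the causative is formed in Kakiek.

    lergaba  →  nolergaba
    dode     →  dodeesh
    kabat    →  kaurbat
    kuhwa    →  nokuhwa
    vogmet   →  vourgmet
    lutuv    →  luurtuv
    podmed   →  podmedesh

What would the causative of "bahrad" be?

podmed and vogmet both have last vowel 'e' yet inflect differently (podmedesh, vourgmet), so the last vowel is not what conditions the rule; the final letter is.
"bahrad" ends in -d. The one such stem in the data (podmed → podmedesh) adds -esh, so the same rule applies.
So bahrad → bahradesh.

bahradesh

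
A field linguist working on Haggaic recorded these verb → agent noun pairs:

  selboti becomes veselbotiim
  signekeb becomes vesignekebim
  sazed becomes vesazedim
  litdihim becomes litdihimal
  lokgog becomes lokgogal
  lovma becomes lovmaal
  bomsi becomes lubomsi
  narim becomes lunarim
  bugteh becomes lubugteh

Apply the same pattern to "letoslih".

letoslihal

selboti and bomsi both end in -i yet inflect differently (veselbotiim, lubomsi), so the final letter is not what conditions the rule; the first letter is.
"letoslih" begins with l-. The stems beginning with l- (litdihim → litdihimal, lokgog → lokgogal, lovma → lovmaal) add -al.
So letoslih → letoslihal.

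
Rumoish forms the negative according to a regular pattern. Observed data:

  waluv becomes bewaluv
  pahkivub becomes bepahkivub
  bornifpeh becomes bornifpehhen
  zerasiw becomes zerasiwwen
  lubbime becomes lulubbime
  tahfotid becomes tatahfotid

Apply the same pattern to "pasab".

bepasab

"pasab" ends in -b. The one such stem in the data (pahkivub → bepahkivub) adds the prefix be-, so the same rule applies.
So pasab → bepasab.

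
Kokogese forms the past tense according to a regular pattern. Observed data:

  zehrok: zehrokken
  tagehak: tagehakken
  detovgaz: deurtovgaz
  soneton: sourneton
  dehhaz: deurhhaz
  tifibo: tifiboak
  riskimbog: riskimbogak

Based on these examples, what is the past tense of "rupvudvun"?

ruurpvudvun

tagehak and detovgaz both have last vowel 'a' yet inflect differently (tagehakken, deurtovgaz), so the last vowel is not what conditions the rule; the final letter is.
"rupvudvun" ends in -n. The one such stem in the data (soneton → sourneton) inserts -ur- after the first vowel (as do detovgaz, dehhaz), so the same rule applies.
The other patterns: stems ending in -k double the final consonant and add -en; stems ending in -g or -o add -ak.
So rupvudvun → ruurpvudvun.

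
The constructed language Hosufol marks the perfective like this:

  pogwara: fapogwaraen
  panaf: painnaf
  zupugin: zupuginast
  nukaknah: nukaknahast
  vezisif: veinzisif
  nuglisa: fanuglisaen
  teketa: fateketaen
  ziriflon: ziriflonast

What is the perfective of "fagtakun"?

nukaknah and teketa both have last vowel 'a' yet inflect differently (nukaknahast, fateketaen), so the last vowel is not what conditions the rule; the final letter is.
"fagtakun" ends in -n. The stems ending in -n (ziriflon → ziriflonast, zupugin → zupuginast) add -ast.
So fagtakun → fagtakunast.

fagtakunast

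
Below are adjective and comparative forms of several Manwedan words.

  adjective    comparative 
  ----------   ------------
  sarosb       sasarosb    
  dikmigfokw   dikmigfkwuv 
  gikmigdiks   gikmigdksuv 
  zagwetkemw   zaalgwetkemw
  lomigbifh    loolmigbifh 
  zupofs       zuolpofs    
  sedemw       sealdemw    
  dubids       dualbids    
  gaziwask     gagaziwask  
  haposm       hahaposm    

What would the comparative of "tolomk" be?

zupofs and gikmigdiks both end in -s yet inflect differently (zuolpofs, gikmigdksuv), so the final letter is not what conditions the rule; the second-to-last letter is.
"tolomk" has second-to-last letter 'm'. The stems whose second-to-last letter is 'm' (sedemw → sealdemw, zagwetkemw → zaalgwetkemw) insert -al- after the first vowel.
The other patterns: stems whose second-to-last letter is 'f' insert -ol- after the first vowel; stems whose second-to-last letter is 'k' delete the last vowel and add -uv; stems whose second-to-last letter is 's' repeat the first consonant+vowel as a prefix.
So tolomk → toallomk.

toallomk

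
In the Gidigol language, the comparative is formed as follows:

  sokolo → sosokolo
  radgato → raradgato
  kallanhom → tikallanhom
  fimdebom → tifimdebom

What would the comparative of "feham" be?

tifeham

kallanhom and sokolo both have last vowel 'o' yet inflect differently (tikallanhom, sosokolo), so the last vowel is not what conditions the rule; the final letter is.
"feham" ends in -m. The stems ending in -m (kallanhom → tikallanhom, fimdebom → tifimdebom) add the prefix ti-.
The other pattern: stems ending in -o repeat the first consonant+vowel as a prefix.
So feham → tifeham.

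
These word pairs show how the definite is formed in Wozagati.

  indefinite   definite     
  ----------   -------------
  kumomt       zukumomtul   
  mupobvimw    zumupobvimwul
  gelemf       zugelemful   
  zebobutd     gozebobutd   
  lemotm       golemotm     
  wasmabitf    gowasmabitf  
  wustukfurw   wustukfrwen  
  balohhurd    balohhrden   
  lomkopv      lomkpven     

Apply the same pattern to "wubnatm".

gelemf and wasmabitf both end in -f yet inflect differently (zugelemful, gowasmabitf), so the final letter is not what conditions the rule; the second-to-last letter is.
"wubnatm" has second-to-last letter 't'. The stems whose second-to-last letter is 't' (zebobutd → gozebobutd, lemotm → golemotm, wasmabitf → gowasmabitf) add the prefix go-.
The other patterns: stems whose second-to-last letter is 'm' add zu- … -ul around the stem; stems whose second-to-last letter is 'p' or 'r' delete the last vowel and add -en.
So wubnatm → gowubnatm.

gowubnatm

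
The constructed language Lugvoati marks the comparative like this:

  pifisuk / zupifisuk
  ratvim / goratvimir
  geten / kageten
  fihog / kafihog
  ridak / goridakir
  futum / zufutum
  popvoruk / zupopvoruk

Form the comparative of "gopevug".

zugopevug

"gopevug" has last vowel 'u'. The stems whose last vowel is 'u' (futum → zufutum, pifisuk → zupifisuk, popvoruk → zupopvoruk) add the prefix zu-.
So gopevug → zugopevug.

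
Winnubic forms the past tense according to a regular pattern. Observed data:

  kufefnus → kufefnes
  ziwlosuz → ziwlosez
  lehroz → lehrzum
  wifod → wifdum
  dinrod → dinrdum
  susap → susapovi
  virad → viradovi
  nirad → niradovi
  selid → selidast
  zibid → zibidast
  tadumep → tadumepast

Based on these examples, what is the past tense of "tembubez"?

"tembubez" has last vowel 'e'. The one such stem in the data (tadumep → tadumepast) adds -ast, so the same rule applies.
So tembubez → tembubezast.

tembubezast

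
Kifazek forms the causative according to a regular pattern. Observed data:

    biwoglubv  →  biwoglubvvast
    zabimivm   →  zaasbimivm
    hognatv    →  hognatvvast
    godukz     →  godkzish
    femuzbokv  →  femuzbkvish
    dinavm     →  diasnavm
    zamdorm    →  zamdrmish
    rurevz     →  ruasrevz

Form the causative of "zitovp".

zabimivm and zamdorm both end in -m yet inflect differently (zaasbimivm, zamdrmish), so the final letter is not what conditions the rule; the second-to-last letter is.
"zitovp" has second-to-last letter 'v'. The stems whose second-to-last letter is 'v' (zabimivm → zaasbimivm, rurevz → ruasrevz, dinavm → diasnavm) insert -as- after the first vowel.
The other patterns: stems whose second-to-last letter is 'k' or 'r' delete the last vowel and add -ish; stems whose second-to-last letter is 'b' or 't' double the final consonant and add -ast.
So zitovp → ziastovp.

ziastovp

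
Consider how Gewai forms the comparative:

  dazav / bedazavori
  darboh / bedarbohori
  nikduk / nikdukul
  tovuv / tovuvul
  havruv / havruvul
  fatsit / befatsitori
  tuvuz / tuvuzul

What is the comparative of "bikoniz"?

bebikonizori

tovuv and dazav both end in -v yet inflect differently (tovuvul, bedazavori), so the final letter is not what conditions the rule; the last vowel is.
"bikoniz" has last vowel 'i'. The one such stem in the data (fatsit → befatsitori) adds be- … -ori around the stem, so the same rule applies.
So bikoniz → bebikonizori.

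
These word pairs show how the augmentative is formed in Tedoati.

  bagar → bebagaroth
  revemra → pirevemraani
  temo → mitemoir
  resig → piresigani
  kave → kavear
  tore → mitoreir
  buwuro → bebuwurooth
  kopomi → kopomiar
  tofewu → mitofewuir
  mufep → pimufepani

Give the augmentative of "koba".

"koba" begins with k-. The stems beginning with k- (kave → kavear, kopomi → kopomiar) add -ar.
The other patterns: stems beginning with t- add mi- … -ir around the stem; stems beginning with m- or r- add pi- … -ani around the stem; stems beginning with b- add be- … -oth around the stem.
So koba → kobaar.

kobaar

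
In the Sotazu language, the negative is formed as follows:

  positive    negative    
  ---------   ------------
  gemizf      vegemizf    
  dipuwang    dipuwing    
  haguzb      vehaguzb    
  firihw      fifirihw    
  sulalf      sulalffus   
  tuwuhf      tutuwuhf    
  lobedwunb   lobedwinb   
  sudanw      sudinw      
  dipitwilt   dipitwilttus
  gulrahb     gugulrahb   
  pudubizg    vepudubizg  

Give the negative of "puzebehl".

lobedwunb and gulrahb both end in -b yet inflect differently (lobedwinb, gugulrahb), so the final letter is not what conditions the rule; the second-to-last letter is.
"puzebehl" has second-to-last letter 'h'. The stems whose second-to-last letter is 'h' (gulrahb → gugulrahb, tuwuhf → tutuwuhf, firihw → fifirihw) repeat the first consonant+vowel as a prefix.
So puzebehl → pupuzebehl.

pupuzebehl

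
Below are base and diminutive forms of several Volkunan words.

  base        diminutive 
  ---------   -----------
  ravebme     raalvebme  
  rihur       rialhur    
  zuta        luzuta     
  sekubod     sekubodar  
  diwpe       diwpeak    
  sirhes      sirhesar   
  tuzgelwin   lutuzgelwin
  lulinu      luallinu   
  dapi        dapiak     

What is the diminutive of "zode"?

luzode

diwpe and ravebme both end in -e yet inflect differently (diwpeak, raalvebme), so the final letter is not what conditions the rule; the first letter is.
"zode" begins with z-. The one such stem in the data (zuta → luzuta) adds the prefix lu-, so the same rule applies.
So zode → luzode.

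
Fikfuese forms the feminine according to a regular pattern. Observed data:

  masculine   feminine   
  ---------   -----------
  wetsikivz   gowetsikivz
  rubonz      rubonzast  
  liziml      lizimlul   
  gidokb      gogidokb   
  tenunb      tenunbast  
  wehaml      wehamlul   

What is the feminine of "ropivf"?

goropivf

tenunb and gidokb both end in -b yet inflect differently (tenunbast, gogidokb), so the final letter is not what conditions the rule; the second-to-last letter is.
"ropivf" has second-to-last letter 'v'. The one such stem in the data (wetsikivz → gowetsikivz) adds the prefix go-, so the same rule applies.
The other patterns: stems whose second-to-last letter is 'n' add -ast; stems whose second-to-last letter is 'm' add -ul.
So ropivf → goropivf.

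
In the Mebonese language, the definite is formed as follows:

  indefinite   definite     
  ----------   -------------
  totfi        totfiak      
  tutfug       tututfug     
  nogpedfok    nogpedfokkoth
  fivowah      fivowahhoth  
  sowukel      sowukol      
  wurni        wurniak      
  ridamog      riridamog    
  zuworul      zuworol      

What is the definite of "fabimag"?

ridamog and nogpedfok both have last vowel 'o' yet inflect differently (riridamog, nogpedfokkoth), so the last vowel is not what conditions the rule; the final letter is.
"fabimag" ends in -g. The stems ending in -g (tutfug → tututfug, ridamog → riridamog) repeat the first consonant+vowel as a prefix.
The other patterns: stems ending in -i add -ak; stems ending in -h or -k double the final consonant and add -oth; stems ending in -l change the last vowel to 'o'.
So fabimag → fafabimag.

fafabimag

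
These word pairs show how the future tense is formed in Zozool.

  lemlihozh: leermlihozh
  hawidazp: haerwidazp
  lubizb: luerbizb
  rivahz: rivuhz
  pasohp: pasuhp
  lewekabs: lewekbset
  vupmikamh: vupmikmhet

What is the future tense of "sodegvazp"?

soerdegvazp

hawidazp and pasohp both end in -p yet inflect differently (haerwidazp, pasuhp), so the final letter is not what conditions the rule; the second-to-last letter is.
"sodegvazp" has second-to-last letter 'z'. The stems whose second-to-last letter is 'z' (lemlihozh → leermlihozh, hawidazp → haerwidazp, lubizb → luerbizb) insert -er- after the first vowel.
The other patterns: stems whose second-to-last letter is 'h' change the last vowel to 'u'; stems whose second-to-last letter is 'b' or 'm' delete the last vowel and add -et.
So sodegvazp → soerdegvazp.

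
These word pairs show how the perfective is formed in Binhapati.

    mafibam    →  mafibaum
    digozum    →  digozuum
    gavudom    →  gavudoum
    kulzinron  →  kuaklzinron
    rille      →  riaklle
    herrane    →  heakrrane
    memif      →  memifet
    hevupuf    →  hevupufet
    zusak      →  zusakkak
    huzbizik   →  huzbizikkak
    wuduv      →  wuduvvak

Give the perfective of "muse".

"muse" ends in -e. The stems ending in -e (rille → riaklle, herrane → heakrrane) insert -ak- after the first vowel.
The other patterns: stems ending in -m drop the final letter and add -um; stems ending in -f add -et; stems ending in -k or -v double the final consonant and add -ak.
So muse → muakse.

muakse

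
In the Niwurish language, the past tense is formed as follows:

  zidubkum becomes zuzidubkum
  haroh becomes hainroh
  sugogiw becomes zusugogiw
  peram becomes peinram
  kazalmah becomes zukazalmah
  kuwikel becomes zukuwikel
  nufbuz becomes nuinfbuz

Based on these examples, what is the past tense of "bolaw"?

peram and zidubkum both end in -m yet inflect differently (peinram, zuzidubkum), so the final letter is not what conditions the rule; the number of vowels is.
"bolaw" has 2 vowels. The stems with 2 vowels (peram → peinram, haroh → hainroh, nufbuz → nuinfbuz) insert -in- after the first vowel.
The other pattern: stems with 3 vowels add the prefix zu-.
So bolaw → boinlaw.

boinlaw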